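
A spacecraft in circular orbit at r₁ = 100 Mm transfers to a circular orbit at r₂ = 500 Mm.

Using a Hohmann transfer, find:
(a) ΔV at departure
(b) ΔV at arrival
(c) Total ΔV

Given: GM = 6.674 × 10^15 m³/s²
r₁ = 100 Mm = 1 × 10^8 m
r₂ = 500 Mm = 5 × 10^8 m
GM = 6.674 × 10^15 m³/s²
Transfer ellipse: a_t = (r₁ + r₂)/2 = 3 × 10^8 m
Circular speed at r₁: v₁ = √(GM/r₁) = 8169.46 m/s
Transfer speed at r₁ (periapsis): v₁ₜ = √(GM(2/r₁ − 1/a_t)) = 10546.7 m/s
(a) ΔV₁ = v₁ₜ − v₁ = 2377.27 m/s ≈ 2.377 km/s
Circular speed at r₂: v₂ = √(GM/r₂) = 3653.49 m/s
Transfer speed at r₂ (apoapsis): v₂ₜ = √(GM(2/r₂ − 1/a_t)) = 2109.34 m/s
(b) ΔV₂ = v₂ − v₂ₜ = 1544.15 m/s ≈ 1.544 km/s
(c) ΔV_total = ΔV₁ + ΔV₂ = 3921.41 m/s ≈ 3.921 km/s

Final answer:
(a) ΔV₁ = 2.377 km/s
(b) ΔV₂ = 1.544 km/s
(c) ΔV_total = 3.921 km/s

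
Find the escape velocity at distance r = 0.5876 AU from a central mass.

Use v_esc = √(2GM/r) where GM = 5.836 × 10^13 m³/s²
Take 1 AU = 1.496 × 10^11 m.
r = 0.5876 AU = 8.7905 × 10^10 m
GM = 5.836 × 10^13 m³/s²
2GM/r = 2 × (5.836 × 10^13) / (8.7905 × 10^10) = 1327.8 m²/s²
v_esc = √(2GM/r) = 36.439 m/s ≈ 36.44 m/s

Final answer: 36.44 m/s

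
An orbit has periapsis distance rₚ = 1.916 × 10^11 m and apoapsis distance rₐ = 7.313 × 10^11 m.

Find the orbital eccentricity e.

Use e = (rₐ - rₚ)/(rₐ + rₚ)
rₚ = 1.916 × 10^11 m
rₐ = 7.313 × 10^11 m
rₐ − rₚ = 5.397 × 10^11 m
rₐ + rₚ = 9.229 × 10^11 m
e = (rₐ − rₚ)/(rₐ + rₚ) = 0.584787

Final answer: e = 0.5848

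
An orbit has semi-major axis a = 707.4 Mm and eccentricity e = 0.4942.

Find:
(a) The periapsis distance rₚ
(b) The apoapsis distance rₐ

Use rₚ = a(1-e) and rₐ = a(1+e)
a = 707.4 Mm = 7.074 × 10^8 m
e = 0.4942:  1 − e = 0.5058,  1 + e = 1.4942
(a) rₚ = a(1 − e) = 7.074 × 10^8 m × 0.5058 = 3.57803 × 10^8 m ≈ 357.8 Mm
(b) rₐ = a(1 + e) = 7.074 × 10^8 m × 1.4942 = 1.057 × 10^9 m ≈ 1.057 Gm

Final answer:
(a) rₚ = 357.8 Mm
(b) rₐ = 1.057 Gm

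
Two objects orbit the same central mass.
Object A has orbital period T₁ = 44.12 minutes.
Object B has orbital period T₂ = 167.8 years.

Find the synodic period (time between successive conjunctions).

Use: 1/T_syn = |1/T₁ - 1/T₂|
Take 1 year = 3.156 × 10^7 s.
T₁ = 44.12 minutes = 2647.2 s
T₂ = 167.8 years = 5.29577 × 10^9 s
1/T₁ = 0.000377758 s⁻¹
1/T₂ = 1.8883 × 10^-10 s⁻¹
|1/T₁ − 1/T₂| = 0.000377757 s⁻¹
T_syn = 1 / |1/T₁ − 1/T₂| = 2647.2 s ≈ 44.12 minutes

Final answer: T_syn = 44.12 minutes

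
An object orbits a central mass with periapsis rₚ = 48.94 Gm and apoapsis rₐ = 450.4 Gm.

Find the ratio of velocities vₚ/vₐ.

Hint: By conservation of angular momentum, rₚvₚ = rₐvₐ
rₚ = 48.94 Gm = 4.894 × 10^10 m
rₐ = 450.4 Gm = 4.504 × 10^11 m
rₚvₚ = rₐvₐ  ⇒  vₚ/vₐ = rₐ/rₚ
vₚ/vₐ = (4.504 × 10^11) / (4.894 × 10^10) = 9.20311

Final answer: vₚ/vₐ = 9.203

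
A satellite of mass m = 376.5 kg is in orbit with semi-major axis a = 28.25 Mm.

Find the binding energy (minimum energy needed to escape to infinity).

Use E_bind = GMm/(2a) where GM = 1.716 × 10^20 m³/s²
a = 28.25 Mm = 2.825 × 10^7 m
GM = 1.716 × 10^20 m³/s²
m = 376.5 kg
GMm = 1.716 × 10^20 × 376.5 = 6.46074 × 10^22 m³·kg/s²
2a = 5.65 × 10^7 m
E_bind = GMm/(2a) = 1.14349 × 10^15 J ≈ 1.143 PJ

Final answer: 1.143 PJ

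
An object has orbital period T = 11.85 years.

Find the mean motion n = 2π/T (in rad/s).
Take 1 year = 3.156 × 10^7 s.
T = 11.85 years = 3.73986 × 10^8 s
n = 2π / (3.73986 × 10^8 s) = 1.68006 × 10^-8 rad/s ≈ 1.68 × 10^-8 rad/s

Final answer: n = 1.68 × 10^-8 rad/s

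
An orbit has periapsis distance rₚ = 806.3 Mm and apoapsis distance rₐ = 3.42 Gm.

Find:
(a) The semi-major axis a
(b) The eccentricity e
rₚ = 806.3 Mm = 8.063 × 10^8 m
rₐ = 3.42 Gm = 3.42 × 10^9 m
(a) a = (rₚ + rₐ)/2 = 2.11315 × 10^9 m ≈ 2.113 Gm
(b) e = (rₐ − rₚ)/(rₐ + rₚ) = (2.6137 × 10^9) / (4.2263 × 10^9) = 0.618437

Final answer:
(a) a = 2.113 Gm
(b) e = 0.6184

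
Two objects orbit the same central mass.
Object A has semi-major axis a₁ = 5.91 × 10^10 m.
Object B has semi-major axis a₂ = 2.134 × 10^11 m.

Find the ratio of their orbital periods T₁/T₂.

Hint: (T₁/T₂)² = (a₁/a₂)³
a₁ = 5.91 × 10^10 m
a₂ = 2.134 × 10^11 m
a₁/a₂ = 0.276945
T₁/T₂ = (a₁/a₂)^(3/2) = (0.276945)^1.5 = 0.145744

Final answer: T₁/T₂ = 0.1457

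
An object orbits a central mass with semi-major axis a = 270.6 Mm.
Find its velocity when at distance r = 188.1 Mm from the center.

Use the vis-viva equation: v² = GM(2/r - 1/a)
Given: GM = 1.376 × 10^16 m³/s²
a = 270.6 Mm = 2.706 × 10^8 m
r = 188.1 Mm = 1.881 × 10^8 m
GM = 1.376 × 10^16 m³/s²
2/r − 1/a = 1.06326 × 10^-8 − 3.69549 × 10^-9 = 6.93715 × 10^-9 m⁻¹
v² = GM (2/r − 1/a) = 9.54552 × 10^7 m²/s²
v = 9770.12 m/s ≈ 9.77 km/s

Final answer: 9.77 km/s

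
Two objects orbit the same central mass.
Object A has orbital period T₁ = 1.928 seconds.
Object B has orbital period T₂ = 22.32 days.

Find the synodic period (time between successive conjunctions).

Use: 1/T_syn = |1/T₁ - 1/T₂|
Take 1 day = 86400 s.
T₁ = 1.928 seconds
T₂ = 22.32 days = 1.92845 × 10^6 s
1/T₁ = 0.518672 s⁻¹
1/T₂ = 5.18552 × 10^-7 s⁻¹
|1/T₁ − 1/T₂| = 0.518672 s⁻¹
T_syn = 1 / |1/T₁ − 1/T₂| = 1.928 s ≈ 1.928 seconds

Final answer: T_syn = 1.928 seconds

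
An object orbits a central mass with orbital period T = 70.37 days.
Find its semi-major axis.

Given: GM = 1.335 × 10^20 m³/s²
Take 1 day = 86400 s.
T = 70.37 days = 6.07997 × 10^6 s
GM = 1.335 × 10^20 m³/s²
Kepler's third law: a³ = GM T² / (4π²)
T² = 3.6966 × 10^13 s²
a³ = (1.335 × 10^20) × (3.6966 × 10^13) / (4π²) = 1.25004 × 10^32 m³
a = (a³)^(1/3) = 5.00005 × 10^10 m ≈ 50 Gm

Final answer: 50 Gm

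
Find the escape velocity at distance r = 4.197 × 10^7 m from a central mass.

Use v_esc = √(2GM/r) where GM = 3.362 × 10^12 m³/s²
r = 4.197 × 10^7 m
GM = 3.362 × 10^12 m³/s²
2GM/r = 2 × (3.362 × 10^12) / (4.197 × 10^7) = 160210 m²/s²
v_esc = √(2GM/r) = 400.262 m/s ≈ 400.3 m/s

Final answer: 400.3 m/s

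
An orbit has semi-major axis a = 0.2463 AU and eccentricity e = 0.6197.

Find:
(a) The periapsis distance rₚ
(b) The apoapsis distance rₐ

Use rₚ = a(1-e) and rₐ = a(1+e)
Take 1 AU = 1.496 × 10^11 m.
a = 0.2463 AU = 3.68465 × 10^10 m
e = 0.6197:  1 − e = 0.3803,  1 + e = 1.6197
(a) rₚ = a(1 − e) = 3.68465 × 10^10 m × 0.3803 = 1.40127 × 10^10 m ≈ 0.09367 AU
(b) rₐ = a(1 + e) = 3.68465 × 10^10 m × 1.6197 = 5.96802 × 10^10 m ≈ 0.3989 AU

Final answer:
(a) rₚ = 0.09367 AU
(b) rₐ = 0.3989 AU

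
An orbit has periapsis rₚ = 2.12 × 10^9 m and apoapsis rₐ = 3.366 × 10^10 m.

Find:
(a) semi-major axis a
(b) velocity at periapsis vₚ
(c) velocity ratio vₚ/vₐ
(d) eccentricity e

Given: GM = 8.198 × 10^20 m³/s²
rₚ = 2.12 × 10^9 m
rₐ = 3.366 × 10^10 m
GM = 8.198 × 10^20 m³/s²
a = (rₚ + rₐ)/2 = 1.789 × 10^10 m
e = (rₐ − rₚ)/(rₐ + rₚ) = (3.154 × 10^10) / (3.578 × 10^10) = 0.881498
(a) a = 1.789 × 10^10 m ≈ 1.789 × 10^10 m
(b) vₚ² = GM (2/rₚ − 1/a) = 8.198 × 10^20 × (9.43396 × 10^-10 − 5.58971 × 10^-11) = 7.27572 × 10^11 m²/s²;  vₚ = 852978 m/s ≈ 853 km/s
(c) vₚ/vₐ = rₐ/rₚ (angular momentum) = (3.366 × 10^10) / (2.12 × 10^9) = 15.8774 ≈ 15.88
(d) e = 0.881498 ≈ 0.8815

Final answer:
(a) semi-major axis a = 1.789 × 10^10 m
(b) velocity at periapsis vₚ = 853 km/s
(c) velocity ratio vₚ/vₐ = 15.88
(d) eccentricity e = 0.8815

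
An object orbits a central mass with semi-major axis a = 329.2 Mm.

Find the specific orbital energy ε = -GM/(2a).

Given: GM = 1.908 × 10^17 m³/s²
a = 329.2 Mm = 3.292 × 10^8 m
GM = 1.908 × 10^17 m³/s²
2a = 6.584 × 10^8 m
ε = −GM/(2a) = -2.89793 × 10^8 J/kg ≈ -289.8 MJ/kg

Final answer: -289.8 MJ/kg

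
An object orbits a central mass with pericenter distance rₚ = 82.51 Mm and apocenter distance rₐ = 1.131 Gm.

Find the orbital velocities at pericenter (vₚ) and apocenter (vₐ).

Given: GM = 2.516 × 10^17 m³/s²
rₚ = 82.51 Mm = 8.251 × 10^7 m
rₐ = 1.131 Gm = 1.131 × 10^9 m
GM = 2.516 × 10^17 m³/s²
a = (rₚ + rₐ)/2 = 6.06755 × 10^8 m
Vis-viva: v² = GM (2/r − 1/a)
vₚ² = 2.516 × 10^17 × (2.42395 × 10^-8 − 1.64811 × 10^-9) = 5.68399 × 10^9 m²/s²
vₚ = 75392.2 m/s ≈ 75.39 km/s
vₐ² = 2.516 × 10^17 × (1.76835 × 10^-9 − 1.64811 × 10^-9) = 3.02511 × 10^7 m²/s²
vₐ = 5500.1 m/s ≈ 5.5 km/s

Final answer: vₚ = 75.39 km/s, vₐ = 5.5 km/s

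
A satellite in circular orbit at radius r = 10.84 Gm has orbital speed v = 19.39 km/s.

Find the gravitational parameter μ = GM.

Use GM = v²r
r = 10.84 Gm = 1.084 × 10^10 m
v = 19.39 km/s = 19390 m/s
v² = 3.75972 × 10^8 m²/s²
GM = v²r = 3.75972 × 10^8 × 1.084 × 10^10 = 4.07554 × 10^18 m³/s²
GM ≈ 4.076 × 10^18 m³/s²

Final answer: GM = 4.076 × 10^18 m³/s²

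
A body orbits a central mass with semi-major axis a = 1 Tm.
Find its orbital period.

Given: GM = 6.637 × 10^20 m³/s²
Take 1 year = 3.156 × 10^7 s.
a = 1 Tm = 1 × 10^12 m
GM = 6.637 × 10^20 m³/s²
a³ = 1 × 10^36 m³
T = 2π √(a³/GM) = 2π √((1 × 10^36) / (6.637 × 10^20)) = 2π × 3.88163 × 10^7 s
T = 2.4389 × 10^8 s ≈ 7.728 years

Final answer: 7.728 years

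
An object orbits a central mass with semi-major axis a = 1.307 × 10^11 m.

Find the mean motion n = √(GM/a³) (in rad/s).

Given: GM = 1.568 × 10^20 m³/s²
a = 1.307 × 10^11 m
GM = 1.568 × 10^20 m³/s²
a³ = 2.23268 × 10^33 m³
GM/a³ = (1.568 × 10^20) / (2.23268 × 10^33) = 7.02295 × 10^-14 s⁻²
n = √(GM/a³) = 2.65008 × 10^-7 rad/s ≈ 2.65 × 10^-7 rad/s

Final answer: n = 2.65 × 10^-7 rad/s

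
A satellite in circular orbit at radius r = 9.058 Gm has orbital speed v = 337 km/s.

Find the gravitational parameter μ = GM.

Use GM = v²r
r = 9.058 Gm = 9.058 × 10^9 m
v = 337 km/s = 337000 m/s
v² = 1.13569 × 10^11 m²/s²
GM = v²r = 1.13569 × 10^11 × 9.058 × 10^9 = 1.02871 × 10^21 m³/s²
GM ≈ 1.029 × 10^21 m³/s²

Final answer: GM = 1.029 × 10^21 m³/s²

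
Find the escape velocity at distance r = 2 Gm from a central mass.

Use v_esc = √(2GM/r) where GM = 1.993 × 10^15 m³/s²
r = 2 Gm = 2 × 10^9 m
GM = 1.993 × 10^15 m³/s²
2GM/r = 2 × (1.993 × 10^15) / (2 × 10^9) = 1.993 × 10^6 m²/s²
v_esc = √(2GM/r) = 1411.74 m/s ≈ 1.412 km/s

Final answer: 1.412 km/s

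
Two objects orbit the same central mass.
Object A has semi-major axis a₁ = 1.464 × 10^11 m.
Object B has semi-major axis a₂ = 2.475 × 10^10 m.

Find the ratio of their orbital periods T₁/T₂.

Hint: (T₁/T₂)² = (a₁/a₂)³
a₁ = 1.464 × 10^11 m
a₂ = 2.475 × 10^10 m
a₁/a₂ = 5.91515
T₁/T₂ = (a₁/a₂)^(3/2) = (5.91515)^1.5 = 14.3863

Final answer: T₁/T₂ = 14.39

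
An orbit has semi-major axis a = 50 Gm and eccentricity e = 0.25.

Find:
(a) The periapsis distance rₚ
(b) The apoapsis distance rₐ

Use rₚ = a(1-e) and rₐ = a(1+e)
a = 50 Gm = 5 × 10^10 m
e = 0.25:  1 − e = 0.75,  1 + e = 1.25
(a) rₚ = a(1 − e) = 5 × 10^10 m × 0.75 = 3.75 × 10^10 m ≈ 37.5 Gm
(b) rₐ = a(1 + e) = 5 × 10^10 m × 1.25 = 6.25 × 10^10 m ≈ 62.5 Gm

Final answer:
(a) rₚ = 37.5 Gm
(b) rₐ = 62.5 Gm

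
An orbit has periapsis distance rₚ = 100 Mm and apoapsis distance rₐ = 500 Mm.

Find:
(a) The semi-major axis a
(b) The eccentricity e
rₚ = 100 Mm = 1 × 10^8 m
rₐ = 500 Mm = 5 × 10^8 m
(a) a = (rₚ + rₐ)/2 = 3 × 10^8 m ≈ 300 Mm
(b) e = (rₐ − rₚ)/(rₐ + rₚ) = (4 × 10^8) / (6 × 10^8) = 0.666667

Final answer:
(a) a = 300 Mm
(b) e = 0.6667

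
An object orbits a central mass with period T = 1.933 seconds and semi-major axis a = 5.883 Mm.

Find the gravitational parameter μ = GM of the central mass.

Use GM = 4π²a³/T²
T = 1.933 seconds
a = 5.883 Mm = 5.883 × 10^6 m
a³ = 2.03609 × 10^20 m³
T² = 3.73649 s²
GM = 4π² × (2.03609 × 10^20) / 3.73649 = 2.15126 × 10^21 m³/s²
GM ≈ 2.151 × 10^21 m³/s²

Final answer: GM = 2.151 × 10^21 m³/s²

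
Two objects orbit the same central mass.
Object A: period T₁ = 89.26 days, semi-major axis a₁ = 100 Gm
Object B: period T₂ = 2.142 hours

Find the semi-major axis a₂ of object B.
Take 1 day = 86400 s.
T₁ = 89.26 days = 7.71206 × 10^6 s
T₂ = 2.142 hours = 7711.2 s
a₁ = 100 Gm = 1 × 10^11 m
Kepler's third law: (T₂/T₁)² = (a₂/a₁)³  ⇒  a₂ = a₁ (T₂/T₁)^(2/3)
T₂/T₁ = 0.000999888
(T₂/T₁)^(2/3) = 0.00999925
a₂ = 1 × 10^11 m × 0.00999925 = 9.99925 × 10^8 m ≈ 999.9 Mm

Final answer: a₂ = 999.9 Mm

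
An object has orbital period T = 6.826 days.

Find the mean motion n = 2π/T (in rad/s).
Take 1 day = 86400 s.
T = 6.826 days = 589766 s
n = 2π / 589766 s = 1.06537 × 10^-5 rad/s ≈ 1.065 × 10^-5 rad/s

Final answer: n = 1.065 × 10^-5 rad/s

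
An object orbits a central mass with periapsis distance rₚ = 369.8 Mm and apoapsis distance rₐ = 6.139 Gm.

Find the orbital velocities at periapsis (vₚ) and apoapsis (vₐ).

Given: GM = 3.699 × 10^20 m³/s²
rₚ = 369.8 Mm = 3.698 × 10^8 m
rₐ = 6.139 Gm = 6.139 × 10^9 m
GM = 3.699 × 10^20 m³/s²
a = (rₚ + rₐ)/2 = 3.2544 × 10^9 m
Vis-viva: v² = GM (2/r − 1/a)
vₚ² = 3.699 × 10^20 × (5.40833 × 10^-9 − 3.07276 × 10^-10) = 1.88688 × 10^12 m²/s²
vₚ = 1.37364 × 10^6 m/s ≈ 1374 km/s
vₐ² = 3.699 × 10^20 × (3.25786 × 10^-10 − 3.07276 × 10^-10) = 6.84672 × 10^9 m²/s²
vₐ = 82744.9 m/s ≈ 82.74 km/s

Final answer: vₚ = 1374 km/s, vₐ = 82.74 km/s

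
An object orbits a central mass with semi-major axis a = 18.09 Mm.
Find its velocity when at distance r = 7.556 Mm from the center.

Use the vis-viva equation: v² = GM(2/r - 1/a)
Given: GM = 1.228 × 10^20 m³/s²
a = 18.09 Mm = 1.809 × 10^7 m
r = 7.556 Mm = 7.556 × 10^6 m
GM = 1.228 × 10^20 m³/s²
2/r − 1/a = 2.6469 × 10^-7 − 5.52792 × 10^-8 = 2.09411 × 10^-7 m⁻¹
v² = GM (2/r − 1/a) = 2.57157 × 10^13 m²/s²
v = 5.07106 × 10^6 m/s ≈ 5071 km/s

Final answer: 5071 km/s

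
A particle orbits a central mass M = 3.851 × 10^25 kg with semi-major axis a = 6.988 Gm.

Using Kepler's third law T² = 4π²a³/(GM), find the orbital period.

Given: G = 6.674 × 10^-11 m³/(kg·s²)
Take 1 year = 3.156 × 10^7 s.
M = 3.851 × 10^25 kg
GM = G × M = 6.674 × 10^-11 × 3.851 × 10^25 = 2.57016 × 10^15 m³/s²
a = 6.988 Gm = 6.988 × 10^9 m
a³ = 3.41239 × 10^29 m³
T = 2π √(a³/GM) = 2π √((3.41239 × 10^29) / (2.57016 × 10^15)) = 2π × 1.15226 × 10^7 s
T = 7.23985 × 10^7 s ≈ 2.294 years

Final answer: 2.294 years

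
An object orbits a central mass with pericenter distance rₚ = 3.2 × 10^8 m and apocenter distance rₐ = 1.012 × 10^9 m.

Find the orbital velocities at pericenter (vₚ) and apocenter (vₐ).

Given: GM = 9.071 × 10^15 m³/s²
rₚ = 3.2 × 10^8 m
rₐ = 1.012 × 10^9 m
GM = 9.071 × 10^15 m³/s²
a = (rₚ + rₐ)/2 = 6.66 × 10^8 m
Vis-viva: v² = GM (2/r − 1/a)
vₚ² = 9.071 × 10^15 × (6.25 × 10^-9 − 1.5015 × 10^-9) = 4.30736 × 10^7 m²/s²
vₚ = 6563.05 m/s ≈ 6.563 km/s
vₐ² = 9.071 × 10^15 × (1.97628 × 10^-9 − 1.5015 × 10^-9) = 4.30676 × 10^6 m²/s²
vₐ = 2075.27 m/s ≈ 2.075 km/s

Final answer: vₚ = 6.563 km/s, vₐ = 2.075 km/s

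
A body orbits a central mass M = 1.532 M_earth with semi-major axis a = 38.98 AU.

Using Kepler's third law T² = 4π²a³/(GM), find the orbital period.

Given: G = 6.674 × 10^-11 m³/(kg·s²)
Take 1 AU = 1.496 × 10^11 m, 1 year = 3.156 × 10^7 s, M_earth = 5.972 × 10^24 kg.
M = 1.532 M_earth = 9.1491 × 10^24 kg
GM = G × M = 6.674 × 10^-11 × 9.1491 × 10^24 = 6.10611 × 10^14 m³/s²
a = 38.98 AU = 5.83141 × 10^12 m
a³ = 1.98299 × 10^38 m³
T = 2π √(a³/GM) = 2π √((1.98299 × 10^38) / (6.10611 × 10^14)) = 2π × 5.69873 × 10^11 s
T = 3.58062 × 10^12 s ≈ 1.135 × 10^5 years

Final answer: 1.135 × 10^5 years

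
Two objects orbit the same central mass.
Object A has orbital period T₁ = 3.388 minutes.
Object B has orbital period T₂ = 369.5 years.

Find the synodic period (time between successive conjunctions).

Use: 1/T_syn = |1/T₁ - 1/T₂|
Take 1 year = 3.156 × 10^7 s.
T₁ = 3.388 minutes = 203.28 s
T₂ = 369.5 years = 1.16614 × 10^10 s
1/T₁ = 0.00491932 s⁻¹
1/T₂ = 8.57528 × 10^-11 s⁻¹
|1/T₁ − 1/T₂| = 0.00491932 s⁻¹
T_syn = 1 / |1/T₁ − 1/T₂| = 203.28 s ≈ 3.388 minutes

Final answer: T_syn = 3.388 minutes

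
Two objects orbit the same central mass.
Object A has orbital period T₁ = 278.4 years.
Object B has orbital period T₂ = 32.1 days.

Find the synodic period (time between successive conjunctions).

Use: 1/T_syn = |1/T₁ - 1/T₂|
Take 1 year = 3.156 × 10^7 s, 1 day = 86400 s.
T₁ = 278.4 years = 8.7863 × 10^9 s
T₂ = 32.1 days = 2.77344 × 10^6 s
1/T₁ = 1.13813 × 10^-10 s⁻¹
1/T₂ = 3.60563 × 10^-7 s⁻¹
|1/T₁ − 1/T₂| = 3.60449 × 10^-7 s⁻¹
T_syn = 1 / |1/T₁ − 1/T₂| = 2.77432 × 10^6 s ≈ 32.11 days

Final answer: T_syn = 32.11 days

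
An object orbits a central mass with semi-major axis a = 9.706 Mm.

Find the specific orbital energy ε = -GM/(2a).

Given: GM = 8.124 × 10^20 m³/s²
a = 9.706 Mm = 9.706 × 10^6 m
GM = 8.124 × 10^20 m³/s²
2a = 1.9412 × 10^7 m
ε = −GM/(2a) = -4.18504 × 10^13 J/kg ≈ -4.185 × 10^4 GJ/kg

Final answer: -4.185 × 10^4 GJ/kg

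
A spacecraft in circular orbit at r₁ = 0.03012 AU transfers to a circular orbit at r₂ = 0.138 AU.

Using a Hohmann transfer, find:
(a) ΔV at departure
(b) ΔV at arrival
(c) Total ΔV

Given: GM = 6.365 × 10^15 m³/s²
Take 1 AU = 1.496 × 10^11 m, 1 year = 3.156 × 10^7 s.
r₁ = 0.03012 AU = 4.50595 × 10^9 m
r₂ = 0.138 AU = 2.06448 × 10^10 m
GM = 6.365 × 10^15 m³/s²
Transfer ellipse: a_t = (r₁ + r₂)/2 = 1.25754 × 10^10 m
Circular speed at r₁: v₁ = √(GM/r₁) = 1188.52 m/s
Transfer speed at r₁ (periapsis): v₁ₜ = √(GM(2/r₁ − 1/a_t)) = 1522.83 m/s
(a) ΔV₁ = v₁ₜ − v₁ = 334.309 m/s ≈ 334.3 m/s
Circular speed at r₂: v₂ = √(GM/r₂) = 555.257 m/s
Transfer speed at r₂ (apoapsis): v₂ₜ = √(GM(2/r₂ − 1/a_t)) = 332.374 m/s
(b) ΔV₂ = v₂ − v₂ₜ = 222.883 m/s ≈ 222.9 m/s
(c) ΔV_total = ΔV₁ + ΔV₂ = 557.192 m/s ≈ 0.1175 AU/year

Final answer:
(a) ΔV₁ = 334.3 m/s
(b) ΔV₂ = 222.9 m/s
(c) ΔV_total = 0.1175 AU/year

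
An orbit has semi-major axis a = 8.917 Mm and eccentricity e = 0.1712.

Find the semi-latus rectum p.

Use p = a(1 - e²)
a = 8.917 Mm = 8.917 × 10^6 m
e = 0.1712,  e² = 0.0293094,  1 − e² = 0.970691
p = a(1 − e²) = 8.917 × 10^6 m × 0.970691 = 8.65565 × 10^6 m ≈ 8.656 Mm

Final answer: p = 8.656 Mm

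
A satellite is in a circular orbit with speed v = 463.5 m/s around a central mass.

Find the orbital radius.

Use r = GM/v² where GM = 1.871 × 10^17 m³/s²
v = 463.5 m/s
GM = 1.871 × 10^17 m³/s²
v² = 214832 m²/s²
r = GM/v² = (1.871 × 10^17) / 214832 = 8.70912 × 10^11 m ≈ 870.9 Gm

Final answer: 870.9 Gm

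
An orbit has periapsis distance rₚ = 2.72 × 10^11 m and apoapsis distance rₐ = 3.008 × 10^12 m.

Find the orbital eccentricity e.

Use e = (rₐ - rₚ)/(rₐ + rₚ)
rₚ = 2.72 × 10^11 m
rₐ = 3.008 × 10^12 m
rₐ − rₚ = 2.736 × 10^12 m
rₐ + rₚ = 3.28 × 10^12 m
e = (rₐ − rₚ)/(rₐ + rₚ) = 0.834146

Final answer: e = 0.8341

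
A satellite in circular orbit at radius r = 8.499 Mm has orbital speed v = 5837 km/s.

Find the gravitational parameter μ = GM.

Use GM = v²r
r = 8.499 Mm = 8.499 × 10^6 m
v = 5837 km/s = 5.837 × 10^6 m/s
v² = 3.40706 × 10^13 m²/s²
GM = v²r = 3.40706 × 10^13 × 8.499 × 10^6 = 2.89566 × 10^20 m³/s²
GM ≈ 2.896 × 10^20 m³/s²

Final answer: GM = 2.896 × 10^20 m³/s²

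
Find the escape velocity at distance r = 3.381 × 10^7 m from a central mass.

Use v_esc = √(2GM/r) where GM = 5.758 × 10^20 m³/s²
r = 3.381 × 10^7 m
GM = 5.758 × 10^20 m³/s²
2GM/r = 2 × (5.758 × 10^20) / (3.381 × 10^7) = 3.40609 × 10^13 m²/s²
v_esc = √(2GM/r) = 5.83617 × 10^6 m/s ≈ 5836 km/s

Final answer: 5836 km/s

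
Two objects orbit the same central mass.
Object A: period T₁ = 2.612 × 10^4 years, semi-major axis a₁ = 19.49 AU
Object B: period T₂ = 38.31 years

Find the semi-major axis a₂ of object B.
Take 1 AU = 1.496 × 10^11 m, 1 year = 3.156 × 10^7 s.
T₁ = 2.612 × 10^4 years = 8.24347 × 10^11 s
T₂ = 38.31 years = 1.20906 × 10^9 s
a₁ = 19.49 AU = 2.9157 × 10^12 m
Kepler's third law: (T₂/T₁)² = (a₂/a₁)³  ⇒  a₂ = a₁ (T₂/T₁)^(2/3)
T₂/T₁ = 0.00146669
(T₂/T₁)^(2/3) = 0.012909
a₂ = 2.9157 × 10^12 m × 0.012909 = 3.76388 × 10^10 m ≈ 0.2516 AU

Final answer: a₂ = 0.2516 AU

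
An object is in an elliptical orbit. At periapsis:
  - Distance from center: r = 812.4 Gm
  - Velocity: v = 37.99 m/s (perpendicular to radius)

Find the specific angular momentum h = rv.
r = 812.4 Gm = 8.124 × 10^11 m
v = 37.99 m/s
h = rv = 8.124 × 10^11 × 37.99 = 3.08631 × 10^13 m²/s ≈ 3.086 × 10^13 m²/s

Final answer: h = 3.086 × 10^13 m²/s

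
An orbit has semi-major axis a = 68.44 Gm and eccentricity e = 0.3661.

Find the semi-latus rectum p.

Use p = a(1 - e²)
a = 68.44 Gm = 6.844 × 10^10 m
e = 0.3661,  e² = 0.134029,  1 − e² = 0.865971
p = a(1 − e²) = 6.844 × 10^10 m × 0.865971 = 5.9267 × 10^10 m ≈ 59.27 Gm

Final answer: p = 59.27 Gm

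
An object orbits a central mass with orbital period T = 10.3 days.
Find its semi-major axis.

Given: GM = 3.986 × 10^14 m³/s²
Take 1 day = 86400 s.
T = 10.3 days = 889920 s
GM = 3.986 × 10^14 m³/s²
Kepler's third law: a³ = GM T² / (4π²)
T² = 7.91958 × 10^11 s²
a³ = (3.986 × 10^14) × (7.91958 × 10^11) / (4π²) = 7.99612 × 10^24 m³
a = (a³)^(1/3) = 1.99968 × 10^8 m ≈ 200 Mm

Final answer: 200 Mm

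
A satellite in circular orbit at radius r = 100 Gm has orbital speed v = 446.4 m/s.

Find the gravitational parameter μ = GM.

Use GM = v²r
r = 100 Gm = 1 × 10^11 m
v = 446.4 m/s
v² = 199273 m²/s²
GM = v²r = 199273 × 1 × 10^11 = 1.99273 × 10^16 m³/s²
GM ≈ 1.993 × 10^16 m³/s²

Final answer: GM = 1.993 × 10^16 m³/s²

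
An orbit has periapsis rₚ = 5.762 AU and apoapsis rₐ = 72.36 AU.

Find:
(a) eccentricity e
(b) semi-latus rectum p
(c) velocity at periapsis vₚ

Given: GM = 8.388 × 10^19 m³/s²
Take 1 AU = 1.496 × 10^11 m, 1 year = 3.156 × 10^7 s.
rₚ = 5.762 AU = 8.61995 × 10^11 m
rₐ = 72.36 AU = 1.08251 × 10^13 m
GM = 8.388 × 10^19 m³/s²
a = (rₚ + rₐ)/2 = 5.84353 × 10^12 m
e = (rₐ − rₚ)/(rₐ + rₚ) = (9.96306 × 10^12) / (1.16871 × 10^13) = 0.852487
(a) e = 0.852487 ≈ 0.8525
(b) 1 − e² = 0.273266;  p = a(1 − e²) = 5.84353 × 10^12 × 0.273266 = 1.59684 × 10^12 m ≈ 10.67 AU
(c) vₚ² = GM (2/rₚ − 1/a) = 8.388 × 10^19 × (2.3202 × 10^-12 − 1.7113 × 10^-13) = 1.80264 × 10^8 m²/s²;  vₚ = 13426.2 m/s ≈ 2.832 AU/year

Final answer:
(a) eccentricity e = 0.8525
(b) semi-latus rectum p = 10.67 AU
(c) velocity at periapsis vₚ = 2.832 AU/year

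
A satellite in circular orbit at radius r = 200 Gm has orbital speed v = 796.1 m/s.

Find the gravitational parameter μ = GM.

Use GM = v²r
r = 200 Gm = 2 × 10^11 m
v = 796.1 m/s
v² = 633775 m²/s²
GM = v²r = 633775 × 2 × 10^11 = 1.26755 × 10^17 m³/s²
GM ≈ 1.268 × 10^17 m³/s²

Final answer: GM = 1.268 × 10^17 m³/s²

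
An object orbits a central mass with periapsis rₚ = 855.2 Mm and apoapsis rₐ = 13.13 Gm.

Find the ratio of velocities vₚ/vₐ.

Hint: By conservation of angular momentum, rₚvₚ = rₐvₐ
rₚ = 855.2 Mm = 8.552 × 10^8 m
rₐ = 13.13 Gm = 1.313 × 10^10 m
rₚvₚ = rₐvₐ  ⇒  vₚ/vₐ = rₐ/rₚ
vₚ/vₐ = (1.313 × 10^10) / (8.552 × 10^8) = 15.3531

Final answer: vₚ/vₐ = 15.35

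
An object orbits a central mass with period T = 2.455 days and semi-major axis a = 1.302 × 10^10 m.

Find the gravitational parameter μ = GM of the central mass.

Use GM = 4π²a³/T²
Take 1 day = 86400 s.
T = 2.455 days = 212112 s
a = 1.302 × 10^10 m
a³ = 2.20716 × 10^30 m³
T² = 4.49915 × 10^10 s²
GM = 4π² × (2.20716 × 10^30) / (4.49915 × 10^10) = 1.9367 × 10^21 m³/s²
GM ≈ 1.937 × 10^21 m³/s²

Final answer: GM = 1.937 × 10^21 m³/s²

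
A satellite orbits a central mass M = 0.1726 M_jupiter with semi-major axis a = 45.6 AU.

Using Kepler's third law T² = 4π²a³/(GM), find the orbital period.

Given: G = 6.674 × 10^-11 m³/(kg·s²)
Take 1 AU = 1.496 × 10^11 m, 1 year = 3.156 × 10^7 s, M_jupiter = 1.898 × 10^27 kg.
M = 0.1726 M_jupiter = 3.27595 × 10^26 kg
GM = G × M = 6.674 × 10^-11 × 3.27595 × 10^26 = 2.18637 × 10^16 m³/s²
a = 45.6 AU = 6.82176 × 10^12 m
a³ = 3.1746 × 10^38 m³
T = 2π √(a³/GM) = 2π √((3.1746 × 10^38) / (2.18637 × 10^16)) = 2π × 1.20499 × 10^11 s
T = 7.57117 × 10^11 s ≈ 2.399 × 10^4 years

Final answer: 2.399 × 10^4 years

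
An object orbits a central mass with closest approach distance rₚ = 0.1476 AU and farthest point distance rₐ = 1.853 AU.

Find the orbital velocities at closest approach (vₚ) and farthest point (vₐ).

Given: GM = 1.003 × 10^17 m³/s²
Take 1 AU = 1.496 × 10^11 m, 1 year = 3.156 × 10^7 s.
rₚ = 0.1476 AU = 2.2081 × 10^10 m
rₐ = 1.853 AU = 2.77209 × 10^11 m
GM = 1.003 × 10^17 m³/s²
a = (rₚ + rₐ)/2 = 1.49645 × 10^11 m
Vis-viva: v² = GM (2/r − 1/a)
vₚ² = 1.003 × 10^17 × (9.05758 × 10^-11 − 6.68249 × 10^-12) = 8.4145 × 10^6 m²/s²
vₚ = 2900.78 m/s ≈ 0.612 AU/year
vₐ² = 1.003 × 10^17 × (7.21478 × 10^-12 − 6.68249 × 10^-12) = 53388.8 m²/s²
vₐ = 231.06 m/s ≈ 231.1 m/s

Final answer: vₚ = 0.612 AU/year, vₐ = 231.1 m/s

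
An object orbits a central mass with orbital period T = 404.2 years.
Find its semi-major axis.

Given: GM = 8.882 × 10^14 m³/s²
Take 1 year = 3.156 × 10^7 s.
T = 404.2 years = 1.27566 × 10^10 s
GM = 8.882 × 10^14 m³/s²
Kepler's third law: a³ = GM T² / (4π²)
T² = 1.6273 × 10^20 s²
a³ = (8.882 × 10^14) × (1.6273 × 10^20) / (4π²) = 3.66115 × 10^33 m³
a = (a³)^(1/3) = 1.54125 × 10^11 m ≈ 154.1 Gm

Final answer: 154.1 Gm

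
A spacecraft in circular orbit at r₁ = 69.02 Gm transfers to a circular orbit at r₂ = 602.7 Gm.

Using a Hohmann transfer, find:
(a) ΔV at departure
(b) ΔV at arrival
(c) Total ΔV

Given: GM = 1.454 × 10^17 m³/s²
r₁ = 69.02 Gm = 6.902 × 10^10 m
r₂ = 602.7 Gm = 6.027 × 10^11 m
GM = 1.454 × 10^17 m³/s²
Transfer ellipse: a_t = (r₁ + r₂)/2 = 3.3586 × 10^11 m
Circular speed at r₁: v₁ = √(GM/r₁) = 1451.43 m/s
Transfer speed at r₁ (periapsis): v₁ₜ = √(GM(2/r₁ − 1/a_t)) = 1944.31 m/s
(a) ΔV₁ = v₁ₜ − v₁ = 492.888 m/s ≈ 492.9 m/s
Circular speed at r₂: v₂ = √(GM/r₂) = 491.17 m/s
Transfer speed at r₂ (apoapsis): v₂ₜ = √(GM(2/r₂ − 1/a_t)) = 222.659 m/s
(b) ΔV₂ = v₂ − v₂ₜ = 268.511 m/s ≈ 268.5 m/s
(c) ΔV_total = ΔV₁ + ΔV₂ = 761.398 m/s ≈ 761.4 m/s

Final answer:
(a) ΔV₁ = 492.9 m/s
(b) ΔV₂ = 268.5 m/s
(c) ΔV_total = 761.4 m/s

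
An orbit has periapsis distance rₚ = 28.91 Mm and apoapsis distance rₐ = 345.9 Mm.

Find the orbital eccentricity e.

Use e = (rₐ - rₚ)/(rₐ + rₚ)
rₚ = 28.91 Mm = 2.891 × 10^7 m
rₐ = 345.9 Mm = 3.459 × 10^8 m
rₐ − rₚ = 3.1699 × 10^8 m
rₐ + rₚ = 3.7481 × 10^8 m
e = (rₐ − rₚ)/(rₐ + rₚ) = 0.845735

Final answer: e = 0.8457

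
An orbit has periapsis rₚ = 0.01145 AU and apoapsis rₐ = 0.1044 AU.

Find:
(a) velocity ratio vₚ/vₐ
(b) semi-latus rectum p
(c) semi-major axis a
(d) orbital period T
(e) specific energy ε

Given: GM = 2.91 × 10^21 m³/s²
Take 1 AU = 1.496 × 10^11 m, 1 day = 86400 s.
rₚ = 0.01145 AU = 1.71292 × 10^9 m
rₐ = 0.1044 AU = 1.56182 × 10^10 m
GM = 2.91 × 10^21 m³/s²
a = (rₚ + rₐ)/2 = 8.66558 × 10^9 m
e = (rₐ − rₚ)/(rₐ + rₚ) = (1.39053 × 10^10) / (1.73312 × 10^10) = 0.802331
(a) vₚ/vₐ = rₐ/rₚ (angular momentum) = (1.56182 × 10^10) / (1.71292 × 10^9) = 9.1179 ≈ 9.118
(b) 1 − e² = 0.356266;  p = a(1 − e²) = 8.66558 × 10^9 × 0.356266 = 3.08725 × 10^9 m ≈ 0.02064 AU
(c) a = 8.66558 × 10^9 m ≈ 0.05792 AU
(d) a³ = 6.50718 × 10^29 m³;  T = 2π √(a³/GM) = 2π × 14953.7 s = 93957.1 s ≈ 1.087 days
(e) 2a = 1.73312 × 10^10 m;  ε = −GM/(2a) = -1.67906 × 10^11 J/kg ≈ -167.9 GJ/kg

Final answer:
(a) velocity ratio vₚ/vₐ = 9.118
(b) semi-latus rectum p = 0.02064 AU
(c) semi-major axis a = 0.05792 AU
(d) orbital period T = 1.087 days
(e) specific energy ε = -167.9 GJ/kg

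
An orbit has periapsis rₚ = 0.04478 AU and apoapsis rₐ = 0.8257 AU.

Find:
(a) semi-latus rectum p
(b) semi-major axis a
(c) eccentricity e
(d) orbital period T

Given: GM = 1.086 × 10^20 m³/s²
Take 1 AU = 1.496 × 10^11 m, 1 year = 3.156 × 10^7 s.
rₚ = 0.04478 AU = 6.69909 × 10^9 m
rₐ = 0.8257 AU = 1.23525 × 10^11 m
GM = 1.086 × 10^20 m³/s²
a = (rₚ + rₐ)/2 = 6.51119 × 10^10 m
e = (rₐ − rₚ)/(rₐ + rₚ) = (1.16826 × 10^11) / (1.30224 × 10^11) = 0.897114
(a) 1 − e² = 0.195186;  p = a(1 − e²) = 6.51119 × 10^10 × 0.195186 = 1.27089 × 10^10 m ≈ 0.08495 AU
(b) a = 6.51119 × 10^10 m ≈ 0.4352 AU
(c) e = 0.897114 ≈ 0.8971
(d) a³ = 2.76046 × 10^32 m³;  T = 2π √(a³/GM) = 2π × 1.59432 × 10^6 s = 1.00174 × 10^7 s ≈ 0.3174 years

Final answer:
(a) semi-latus rectum p = 0.08495 AU
(b) semi-major axis a = 0.4352 AU
(c) eccentricity e = 0.8971
(d) orbital period T = 0.3174 years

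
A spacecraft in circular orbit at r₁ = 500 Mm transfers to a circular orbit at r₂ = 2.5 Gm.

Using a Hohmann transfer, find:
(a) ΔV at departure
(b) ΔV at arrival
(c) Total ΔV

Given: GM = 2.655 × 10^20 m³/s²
r₁ = 500 Mm = 5 × 10^8 m
r₂ = 2.5 Gm = 2.5 × 10^9 m
GM = 2.655 × 10^20 m³/s²
Transfer ellipse: a_t = (r₁ + r₂)/2 = 1.5 × 10^9 m
Circular speed at r₁: v₁ = √(GM/r₁) = 728697 m/s
Transfer speed at r₁ (periapsis): v₁ₜ = √(GM(2/r₁ − 1/a_t)) = 940744 m/s
(a) ΔV₁ = v₁ₜ − v₁ = 212047 m/s ≈ 212 km/s
Circular speed at r₂: v₂ = √(GM/r₂) = 325883 m/s
Transfer speed at r₂ (apoapsis): v₂ₜ = √(GM(2/r₂ − 1/a_t)) = 188149 m/s
(b) ΔV₂ = v₂ − v₂ₜ = 137735 m/s ≈ 137.7 km/s
(c) ΔV_total = ΔV₁ + ΔV₂ = 349781 m/s ≈ 349.8 km/s

Final answer:
(a) ΔV₁ = 212 km/s
(b) ΔV₂ = 137.7 km/s
(c) ΔV_total = 349.8 km/s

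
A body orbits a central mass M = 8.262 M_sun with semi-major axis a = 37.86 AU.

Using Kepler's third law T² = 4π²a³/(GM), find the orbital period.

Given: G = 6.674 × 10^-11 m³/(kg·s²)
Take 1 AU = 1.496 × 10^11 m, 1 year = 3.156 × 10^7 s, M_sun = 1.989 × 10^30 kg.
M = 8.262 M_sun = 1.64331 × 10^31 kg
GM = G × M = 6.674 × 10^-11 × 1.64331 × 10^31 = 1.09675 × 10^21 m³/s²
a = 37.86 AU = 5.66386 × 10^12 m
a³ = 1.81692 × 10^38 m³
T = 2π √(a³/GM) = 2π √((1.81692 × 10^38) / (1.09675 × 10^21)) = 2π × 4.0702 × 10^8 s
T = 2.55738 × 10^9 s ≈ 81.03 years

Final answer: 81.03 years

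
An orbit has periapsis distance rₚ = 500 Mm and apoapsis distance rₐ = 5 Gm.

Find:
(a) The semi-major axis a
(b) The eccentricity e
rₚ = 500 Mm = 5 × 10^8 m
rₐ = 5 Gm = 5 × 10^9 m
(a) a = (rₚ + rₐ)/2 = 2.75 × 10^9 m ≈ 2.75 Gm
(b) e = (rₐ − rₚ)/(rₐ + rₚ) = (4.5 × 10^9) / (5.5 × 10^9) = 0.818182

Final answer:
(a) a = 2.75 Gm
(b) e = 0.8182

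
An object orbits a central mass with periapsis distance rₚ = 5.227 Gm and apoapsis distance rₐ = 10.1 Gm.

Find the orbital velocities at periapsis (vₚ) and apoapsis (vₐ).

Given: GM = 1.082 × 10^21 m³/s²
rₚ = 5.227 Gm = 5.227 × 10^9 m
rₐ = 10.1 Gm = 1.01 × 10^10 m
GM = 1.082 × 10^21 m³/s²
a = (rₚ + rₐ)/2 = 7.6635 × 10^9 m
Vis-viva: v² = GM (2/r − 1/a)
vₚ² = 1.082 × 10^21 × (3.82629 × 10^-10 − 1.30489 × 10^-10) = 2.72815 × 10^11 m²/s²
vₚ = 522317 m/s ≈ 522.3 km/s
vₐ² = 1.082 × 10^21 × (1.9802 × 10^-10 − 1.30489 × 10^-10) = 7.30687 × 10^10 m²/s²
vₐ = 270312 m/s ≈ 270.3 km/s

Final answer: vₚ = 522.3 km/s, vₐ = 270.3 km/s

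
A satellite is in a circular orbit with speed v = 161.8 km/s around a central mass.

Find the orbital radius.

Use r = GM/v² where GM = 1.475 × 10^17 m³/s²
v = 161.8 km/s = 161800 m/s
GM = 1.475 × 10^17 m³/s²
v² = 2.61792 × 10^10 m²/s²
r = GM/v² = (1.475 × 10^17) / (2.61792 × 10^10) = 5.63424 × 10^6 m ≈ 5.634 Mm

Final answer: 5.634 Mm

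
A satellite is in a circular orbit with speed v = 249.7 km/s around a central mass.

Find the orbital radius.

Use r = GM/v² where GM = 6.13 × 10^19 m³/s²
v = 249.7 km/s = 249700 m/s
GM = 6.13 × 10^19 m³/s²
v² = 6.23501 × 10^10 m²/s²
r = GM/v² = (6.13 × 10^19) / (6.23501 × 10^10) = 9.83158 × 10^8 m ≈ 983.2 Mm

Final answer: 983.2 Mm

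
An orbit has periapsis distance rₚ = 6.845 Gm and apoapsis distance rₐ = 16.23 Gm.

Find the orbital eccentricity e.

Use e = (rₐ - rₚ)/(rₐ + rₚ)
rₚ = 6.845 Gm = 6.845 × 10^9 m
rₐ = 16.23 Gm = 1.623 × 10^10 m
rₐ − rₚ = 9.385 × 10^9 m
rₐ + rₚ = 2.3075 × 10^10 m
e = (rₐ − rₚ)/(rₐ + rₚ) = 0.406717

Final answer: e = 0.4067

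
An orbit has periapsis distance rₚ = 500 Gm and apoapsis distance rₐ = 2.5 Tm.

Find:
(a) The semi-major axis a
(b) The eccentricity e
rₚ = 500 Gm = 5 × 10^11 m
rₐ = 2.5 Tm = 2.5 × 10^12 m
(a) a = (rₚ + rₐ)/2 = 1.5 × 10^12 m ≈ 1.5 Tm
(b) e = (rₐ − rₚ)/(rₐ + rₚ) = (2 × 10^12) / (3 × 10^12) = 0.666667

Final answer:
(a) a = 1.5 Tm
(b) e = 0.6667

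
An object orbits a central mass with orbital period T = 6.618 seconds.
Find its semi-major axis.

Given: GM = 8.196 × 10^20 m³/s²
T = 6.618 seconds
GM = 8.196 × 10^20 m³/s²
Kepler's third law: a³ = GM T² / (4π²)
T² = 43.7979 s²
a³ = (8.196 × 10^20) × 43.7979 / (4π²) = 9.09276 × 10^20 m³
a = (a³)^(1/3) = 9.68795 × 10^6 m ≈ 9.688 Mm

Final answer: 9.688 Mm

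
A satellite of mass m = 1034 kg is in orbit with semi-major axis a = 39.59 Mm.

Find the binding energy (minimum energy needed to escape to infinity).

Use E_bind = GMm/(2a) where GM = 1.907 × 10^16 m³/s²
a = 39.59 Mm = 3.959 × 10^7 m
GM = 1.907 × 10^16 m³/s²
m = 1034 kg
GMm = 1.907 × 10^16 × 1034 = 1.97184 × 10^19 m³·kg/s²
2a = 7.918 × 10^7 m
E_bind = GMm/(2a) = 2.49032 × 10^11 J ≈ 249 GJ

Final answer: 249 GJ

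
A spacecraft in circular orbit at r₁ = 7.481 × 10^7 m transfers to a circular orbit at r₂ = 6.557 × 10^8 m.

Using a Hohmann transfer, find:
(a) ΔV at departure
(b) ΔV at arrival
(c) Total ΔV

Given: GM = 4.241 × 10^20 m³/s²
r₁ = 7.481 × 10^7 m
r₂ = 6.557 × 10^8 m
GM = 4.241 × 10^20 m³/s²
Transfer ellipse: a_t = (r₁ + r₂)/2 = 3.65255 × 10^8 m
Circular speed at r₁: v₁ = √(GM/r₁) = 2.38097 × 10^6 m/s
Transfer speed at r₁ (periapsis): v₁ₜ = √(GM(2/r₁ − 1/a_t)) = 3.19013 × 10^6 m/s
(a) ΔV₁ = v₁ₜ − v₁ = 809161 m/s ≈ 809.2 km/s
Circular speed at r₂: v₂ = √(GM/r₂) = 804232 m/s
Transfer speed at r₂ (apoapsis): v₂ₜ = √(GM(2/r₂ − 1/a_t)) = 363968 m/s
(b) ΔV₂ = v₂ − v₂ₜ = 440264 m/s ≈ 440.3 km/s
(c) ΔV_total = ΔV₁ + ΔV₂ = 1.24943 × 10^6 m/s ≈ 1249 km/s

Final answer:
(a) ΔV₁ = 809.2 km/s
(b) ΔV₂ = 440.3 km/s
(c) ΔV_total = 1249 km/s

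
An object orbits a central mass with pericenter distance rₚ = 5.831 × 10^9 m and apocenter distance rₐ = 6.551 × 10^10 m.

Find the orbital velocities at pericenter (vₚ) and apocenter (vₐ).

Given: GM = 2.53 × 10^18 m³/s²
rₚ = 5.831 × 10^9 m
rₐ = 6.551 × 10^10 m
GM = 2.53 × 10^18 m³/s²
a = (rₚ + rₐ)/2 = 3.56705 × 10^10 m
Vis-viva: v² = GM (2/r − 1/a)
vₚ² = 2.53 × 10^18 × (3.42994 × 10^-10 − 2.80344 × 10^-11) = 7.96849 × 10^8 m²/s²
vₚ = 28228.5 m/s ≈ 28.23 km/s
vₐ² = 2.53 × 10^18 × (3.05297 × 10^-11 − 2.80344 × 10^-11) = 6.31316 × 10^6 m²/s²
vₐ = 2512.6 m/s ≈ 2.513 km/s

Final answer: vₚ = 28.23 km/s, vₐ = 2.513 km/s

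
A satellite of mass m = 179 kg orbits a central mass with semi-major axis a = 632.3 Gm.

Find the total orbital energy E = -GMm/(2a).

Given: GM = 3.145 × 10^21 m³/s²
a = 632.3 Gm = 6.323 × 10^11 m
GM = 3.145 × 10^21 m³/s²
2a = 1.2646 × 10^12 m
GMm = 3.145 × 10^21 × 179 = 5.62955 × 10^23 m³·kg/s²
E = −GMm/(2a) = -4.45164 × 10^11 J ≈ -445.2 GJ

Final answer: -445.2 GJ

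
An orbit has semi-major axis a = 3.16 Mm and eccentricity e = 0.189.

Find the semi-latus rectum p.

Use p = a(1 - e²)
a = 3.16 Mm = 3.16 × 10^6 m
e = 0.189,  e² = 0.035721,  1 − e² = 0.964279
p = a(1 − e²) = 3.16 × 10^6 m × 0.964279 = 3.04712 × 10^6 m ≈ 3.047 Mm

Final answer: p = 3.047 Mm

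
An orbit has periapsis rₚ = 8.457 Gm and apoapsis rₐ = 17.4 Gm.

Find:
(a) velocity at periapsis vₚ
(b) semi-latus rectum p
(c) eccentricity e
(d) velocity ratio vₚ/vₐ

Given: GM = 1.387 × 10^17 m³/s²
rₚ = 8.457 Gm = 8.457 × 10^9 m
rₐ = 17.4 Gm = 1.74 × 10^10 m
GM = 1.387 × 10^17 m³/s²
a = (rₚ + rₐ)/2 = 1.29285 × 10^10 m
e = (rₐ − rₚ)/(rₐ + rₚ) = (8.943 × 10^9) / (2.5857 × 10^10) = 0.345864
(a) vₚ² = GM (2/rₚ − 1/a) = 1.387 × 10^17 × (2.3649 × 10^-10 − 7.73485 × 10^-11) = 2.2073 × 10^7 m²/s²;  vₚ = 4698.19 m/s ≈ 4.698 km/s
(b) 1 − e² = 0.880378;  p = a(1 − e²) = 1.29285 × 10^10 × 0.880378 = 1.1382 × 10^10 m ≈ 11.38 Gm
(c) e = 0.345864 ≈ 0.3459
(d) vₚ/vₐ = rₐ/rₚ (angular momentum) = (1.74 × 10^10) / (8.457 × 10^9) = 2.05747 ≈ 2.057

Final answer:
(a) velocity at periapsis vₚ = 4.698 km/s
(b) semi-latus rectum p = 11.38 Gm
(c) eccentricity e = 0.3459
(d) velocity ratio vₚ/vₐ = 2.057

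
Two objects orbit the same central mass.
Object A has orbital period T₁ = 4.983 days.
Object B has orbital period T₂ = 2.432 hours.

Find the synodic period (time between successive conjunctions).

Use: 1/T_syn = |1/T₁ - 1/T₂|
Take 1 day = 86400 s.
T₁ = 4.983 days = 430531 s
T₂ = 2.432 hours = 8755.2 s
1/T₁ = 2.32271 × 10^-6 s⁻¹
1/T₂ = 0.000114218 s⁻¹
|1/T₁ − 1/T₂| = 0.000111895 s⁻¹
T_syn = 1 / |1/T₁ − 1/T₂| = 8936.94 s ≈ 2.482 hours

Final answer: T_syn = 2.482 hours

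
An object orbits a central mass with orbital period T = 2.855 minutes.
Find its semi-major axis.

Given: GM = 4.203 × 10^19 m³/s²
T = 2.855 minutes = 171.3 s
GM = 4.203 × 10^19 m³/s²
Kepler's third law: a³ = GM T² / (4π²)
T² = 29343.7 s²
a³ = (4.203 × 10^19) × 29343.7 / (4π²) = 3.12402 × 10^22 m³
a = (a³)^(1/3) = 3.14947 × 10^7 m ≈ 31.49 Mm

Final answer: 31.49 Mm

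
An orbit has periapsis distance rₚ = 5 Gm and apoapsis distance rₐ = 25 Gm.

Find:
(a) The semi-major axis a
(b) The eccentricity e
rₚ = 5 Gm = 5 × 10^9 m
rₐ = 25 Gm = 2.5 × 10^10 m
(a) a = (rₚ + rₐ)/2 = 1.5 × 10^10 m ≈ 15 Gm
(b) e = (rₐ − rₚ)/(rₐ + rₚ) = (2 × 10^10) / (3 × 10^10) = 0.666667

Final answer:
(a) a = 15 Gm
(b) e = 0.6667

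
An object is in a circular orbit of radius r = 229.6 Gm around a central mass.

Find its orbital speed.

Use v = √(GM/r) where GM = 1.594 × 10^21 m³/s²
r = 229.6 Gm = 2.296 × 10^11 m
GM = 1.594 × 10^21 m³/s²
GM/r = (1.594 × 10^21) / (2.296 × 10^11) = 6.94251 × 10^9 m²/s²
v = √(GM/r) = 83321.7 m/s ≈ 83.32 km/s

Final answer: 83.32 km/s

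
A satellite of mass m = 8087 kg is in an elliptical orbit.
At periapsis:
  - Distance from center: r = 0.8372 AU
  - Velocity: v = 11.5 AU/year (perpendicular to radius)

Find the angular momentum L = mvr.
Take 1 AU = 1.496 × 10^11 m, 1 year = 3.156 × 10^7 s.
r = 0.8372 AU = 1.25245 × 10^11 m
v = 11.5 AU/year = 54512 m/s
vr = 54512 × 1.25245 × 10^11 = 6.82737 × 10^15 m²/s
L = m × vr = 8087 × 6.82737 × 10^15 = 5.52129 × 10^19 kg·m²/s ≈ 5.521 × 10^19 kg·m²/s

Final answer: L = 5.521 × 10^19 kg·m²/s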